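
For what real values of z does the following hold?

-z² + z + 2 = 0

z = -1 or z = 2

Factor: -1(z - 2)(z + 1) = 0.
So z = 2 or z = -1.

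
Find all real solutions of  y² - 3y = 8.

y = -1.7016 or y = 4.7016

Rearrange to standard form: y² - 3y - 8 = 0.
Discriminant: (-3)² − 4·1·(-8) = 41.
Quadratic formula: y = (3 ± √41) / 2.
So y = 3/2 + √(41)/2 ≈ 4.7016 or y = 3/2 - √(41)/2 ≈ -1.7016.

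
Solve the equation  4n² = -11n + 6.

Rearrange to standard form: 4n² + 11n - 6 = 0.
Discriminant: (11)² − 4·4·(-6) = 217.
Quadratic formula: n = (-11 ± √217) / 8.
So n = -11/8 + √(217)/8 ≈ 0.4664 or n = -√(217)/8 - 11/8 ≈ -3.2164.

n = -3.2164 or n = 0.4664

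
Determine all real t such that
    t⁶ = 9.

Let u = t³. The equation becomes u² - 9 = 0.
Factor: (u - 3)(u + 3) = 0, so u = 3 or u = -3.
t³ = 3 gives t = ∛(3) ≈ 1.4422.
t³ = -3 gives t = -∛(3) ≈ -1.4422.

t = -1.4422 or t = 1.4422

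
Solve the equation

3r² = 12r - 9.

r = 1 or r = 3

Bring every term to one side: 3r² - 12r + 9 = 0.
Factor: 3(r - 1)(r - 3) = 0.
So r = 1 or r = 3.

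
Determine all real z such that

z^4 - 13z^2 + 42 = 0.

Let u = z^2. The equation becomes u^2 - 13u + 42 = 0.
Factor: (u - 6)(u - 7) = 0, so u = 6 or u = 7.
z^2 = 6 gives z = +/-sqrt(6) ~= +/-2.4495.
z^2 = 7 gives z = +/-sqrt(7) ~= +/-2.6458.

z = -2.6458 or z = -2.4495 or z = 2.4495 or z = 2.6458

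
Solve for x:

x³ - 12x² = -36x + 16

x = 0.5359 or x = 4 or x = 7.4641

Rearrange: x³ - 12x² + 36x - 16 = 0.
Possible rational roots are divisors of -16. Testing x = 4 gives 0, so (x - 4) is a factor.
Divide: x³ - 12x² + 36x - 16 = (x - 4)(x² - 8x + 4).
Apply the quadratic formula to x² - 8x + 4 = 0: x = (8 ± √48)/2, i.e. x ≈ 7.4641 or x ≈ 0.5359.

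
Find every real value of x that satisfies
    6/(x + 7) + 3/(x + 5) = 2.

Multiply both sides by (x + 7)(x + 5):
6(x + 5) + 3(x + 7) = 2(x + 7)(x + 5).
Expand and collect terms: 2x² + 15x + 19 = 0.
By the quadratic formula, x = (-15 ± √73) / 4, so x ≈ -1.614 or x ≈ -5.886.
Neither value makes a denominator zero (x ≠ -7, x ≠ -5), so both are valid.

x = -5.886 or x = -1.614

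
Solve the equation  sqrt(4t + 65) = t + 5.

t = 4

Square both sides: 4t + 65 = (t + 5)^2.
Expand and rearrange: t^2 + 6t - 40 = 0.
Solving gives t = 4 or t = -10.
Check each candidate in the original equation:
  t = 4: sqrt(81) = 9, while t + 5 = 9 — valid.
  t = -10: sqrt(25) = 5, while t + 5 = -5 — extraneous.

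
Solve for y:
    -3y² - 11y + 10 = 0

Discriminant: (-11)² − 4·(-3)·10 = 241.
Quadratic formula: y = (11 ± √241) / (-6).
So y = -√(241)/6 - 11/6 ≈ -4.4207 or y = -11/6 + √(241)/6 ≈ 0.754.

y = -4.4207 or y = 0.754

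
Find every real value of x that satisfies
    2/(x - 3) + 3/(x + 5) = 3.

x = -4.086 or x = 3.7527

Multiply both sides by (x - 3)(x + 5):
2(x + 5) + 3(x - 3) = 3(x - 3)(x + 5).
Expand and collect terms: 3x² + x - 46 = 0.
By the quadratic formula, x = (-1 ± √553) / 6, so x ≈ 3.7527 or x ≈ -4.086.
Neither value makes a denominator zero (x ≠ 3, x ≠ -5), so both are valid.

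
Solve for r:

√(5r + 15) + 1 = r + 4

Isolate the radical: √(5r + 15) = r + 3.
Square both sides: 5r + 15 = (r + 3)².
Expand and rearrange: r² + r - 6 = 0.
Solving gives r = 2 or r = -3.
Check each candidate in the original equation:
  r = 2: √(25) = 5, while r + 3 = 5 — valid.
  r = -3: √(0) = 0, while r + 3 = 0 — valid.

r = -3 or r = 2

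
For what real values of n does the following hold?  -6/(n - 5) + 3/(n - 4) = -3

Multiply both sides by (n - 5)(n - 4):
-6(n - 4) + 3(n - 5) = -3(n - 5)(n - 4).
Expand and collect terms: -3n² + 30n - 69 = 0.
By the quadratic formula, n = (-30 ± √72) / -6, so n ≈ 3.5858 or n ≈ 6.4142.
Neither value makes a denominator zero (n ≠ 5, n ≠ 4), so both are valid.

n = 3.5858 or n = 6.4142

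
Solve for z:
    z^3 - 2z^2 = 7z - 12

z = -2.5616 or z = 1.5616 or z = 3

Rearrange: z^3 - 2z^2 - 7z + 12 = 0.
Possible rational roots are divisors of 12. Testing z = 3 gives 0, so (z - 3) is a factor.
Divide: z^3 - 2z^2 - 7z + 12 = (z - 3)(z^2 + z - 4).
Apply the quadratic formula to z^2 + z - 4 = 0: z = (-1 +/- sqrt(17))/2, i.e. z ~= 1.5616 or z ~= -2.5616.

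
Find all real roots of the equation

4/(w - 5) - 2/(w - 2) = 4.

w = 1.614 or w = 5.886

Multiply both sides by (w - 5)(w - 2):
4(w - 2) - 2(w - 5) = 4(w - 5)(w - 2).
Expand and collect terms: 4w^2 - 30w + 38 = 0.
By the quadratic formula, w = (30 +/- sqrt(292)) / 8, so w ~= 5.886 or w ~= 1.614.
Neither value makes a denominator zero (w != 5, w != 2), so both are valid.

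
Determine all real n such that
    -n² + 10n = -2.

n = -0.1962 or n = 10.1962

Rearrange to standard form: -n² + 10n + 2 = 0.
Discriminant: (10)² − 4·(-1)·2 = 108.
Quadratic formula: n = (-10 ± √108) / (-2).
So n = 5 - 3·√(3) ≈ -0.1962 or n = 5 + 3·√(3) ≈ 10.1962.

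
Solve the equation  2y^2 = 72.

Bring every term to one side: 2y^2 - 72 = 0.
Factor: 2(y + 6)(y - 6) = 0.
So y = -6 or y = 6.

y = -6 or y = 6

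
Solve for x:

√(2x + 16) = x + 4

x = 0

Square both sides: 2x + 16 = (x + 4)².
Expand and rearrange: x² + 6x = 0.
Solving gives x = 0 or x = -6.
Check each candidate in the original equation:
  x = 0: √(16) = 4, while x + 4 = 4 — valid.
  x = -6: √(4) = 2, while x + 4 = -2 — extraneous.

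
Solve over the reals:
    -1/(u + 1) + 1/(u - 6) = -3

u = -0.6491 or u = 5.6491

Multiply both sides by (u + 1)(u - 6):
-(u - 6) + (u + 1) = -3(u + 1)(u - 6).
Expand and collect terms: -3u^2 + 15u + 11 = 0.
By the quadratic formula, u = (-15 +/- sqrt(357)) / -6, so u ~= -0.6491 or u ~= 5.6491.
Neither value makes a denominator zero (u != -1, u != 6), so both are valid.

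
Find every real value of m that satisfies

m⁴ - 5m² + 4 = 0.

Let u = m². The equation becomes u² - 5u + 4 = 0.
Factor: (u - 1)(u - 4) = 0, so u = 1 or u = 4.
m² = 1 gives m = ±1.
m² = 4 gives m = ±2.

m = -2 or m = -1 or m = 1 or m = 2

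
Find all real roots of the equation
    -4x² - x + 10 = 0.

x = -1.7111 or x = 1.4611

Discriminant: (-1)² − 4·(-4)·10 = 161.
Quadratic formula: x = (1 ± √161) / (-8).
So x = -√(161)/8 - 1/8 ≈ -1.7111 or x = -1/8 + √(161)/8 ≈ 1.4611.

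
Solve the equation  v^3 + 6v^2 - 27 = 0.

v = -4.8541 or v = -3 or v = 1.8541

Possible rational roots are divisors of -27. Testing v = -3 gives 0, so (v + 3) is a factor.
Divide: v^3 + 6v^2 - 27 = (v + 3)(v^2 + 3v - 9).
Apply the quadratic formula to v^2 + 3v - 9 = 0: v = (-3 +/- sqrt(45))/2, i.e. v ~= 1.8541 or v ~= -4.8541.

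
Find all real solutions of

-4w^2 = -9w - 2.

w = -0.2038 or w = 2.4538

Rearrange to standard form: -4w^2 + 9w + 2 = 0.
Discriminant: (9)^2 - 4*(-4)*2 = 113.
Quadratic formula: w = (-9 +/- sqrt(113)) / (-8).
So w = 9/8 - sqrt(113)/8 ~= -0.2038 or w = 9/8 + sqrt(113)/8 ~= 2.4538.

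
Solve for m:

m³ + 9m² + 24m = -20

Rearrange: m³ + 9m² + 24m + 20 = 0.
Possible rational roots are divisors of 20. Testing m = -5 gives 0, so (m + 5) is a factor.
Divide: m³ + 9m² + 24m + 20 = (m + 5)(m² + 4m + 4).
The quadratic has the repeated root m = -2.

m = -5 or m = -2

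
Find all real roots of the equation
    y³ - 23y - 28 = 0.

Possible rational roots are divisors of -28. Testing y = -4 gives 0, so (y + 4) is a factor.
Divide: y³ - 23y - 28 = (y + 4)(y² - 4y - 7).
Apply the quadratic formula to y² - 4y - 7 = 0: y = (4 ± √44)/2, i.e. y ≈ 5.3166 or y ≈ -1.3166.

y = -4 or y = -1.3166 or y = 5.3166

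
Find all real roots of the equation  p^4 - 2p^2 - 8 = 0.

p = -2 or p = 2

Let u = p^2. The equation becomes u^2 - 2u - 8 = 0.
Factor: (u - 4)(u + 2) = 0, so u = 4 or u = -2.
p^2 = 4 gives p = +/-2.
p^2 = -2 < 0 has no real solution.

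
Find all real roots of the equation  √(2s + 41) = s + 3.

Square both sides: 2s + 41 = (s + 3)².
Expand and rearrange: s² + 4s - 32 = 0.
Solving gives s = 4 or s = -8.
Check each candidate in the original equation:
  s = 4: √(49) = 7, while s + 3 = 7 — valid.
  s = -8: √(25) = 5, while s + 3 = -5 — extraneous.

s = 4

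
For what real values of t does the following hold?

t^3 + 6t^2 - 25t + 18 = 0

Possible rational roots are divisors of 18. Testing t = 2 gives 0, so (t - 2) is a factor.
Divide: t^3 + 6t^2 - 25t + 18 = (t - 2)(t^2 + 8t - 9).
Factor the quadratic: t = 1 or t = -9.

t = -9 or t = 1 or t = 2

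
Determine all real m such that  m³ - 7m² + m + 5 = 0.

m = -0.7417 or m = 1 or m = 6.7417

Possible rational roots are divisors of 5. Testing m = 1 gives 0, so (m - 1) is a factor.
Divide: m³ - 7m² + m + 5 = (m - 1)(m² - 6m - 5).
Apply the quadratic formula to m² - 6m - 5 = 0: m = (6 ± √56)/2, i.e. m ≈ 6.7417 or m ≈ -0.7417.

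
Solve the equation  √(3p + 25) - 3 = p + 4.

Isolate the radical: √(3p + 25) = p + 7.
Square both sides: 3p + 25 = (p + 7)².
Expand and rearrange: p² + 11p + 24 = 0.
Solving gives p = -3 or p = -8.
Check each candidate in the original equation:
  p = -3: √(16) = 4, while p + 7 = 4 — valid.
  p = -8: √(1) = 1, while p + 7 = -1 — extraneous.

p = -3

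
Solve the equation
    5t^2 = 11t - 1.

Rearrange to standard form: 5t^2 - 11t + 1 = 0.
Discriminant: (-11)^2 - 4*5*1 = 101.
Quadratic formula: t = (11 +/- sqrt(101)) / 10.
So t = sqrt(101)/10 + 11/10 ~= 2.105 or t = 11/10 - sqrt(101)/10 ~= 0.095.

t = 0.095 or t = 2.105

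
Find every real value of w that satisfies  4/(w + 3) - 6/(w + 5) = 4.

w = -6.1375 or w = -2.3625

Multiply both sides by (w + 3)(w + 5):
4(w + 5) - 6(w + 3) = 4(w + 3)(w + 5).
Expand and collect terms: 4w^2 + 34w + 58 = 0.
By the quadratic formula, w = (-34 +/- sqrt(228)) / 8, so w ~= -2.3625 or w ~= -6.1375.
Neither value makes a denominator zero (w != -3, w != -5), so both are valid.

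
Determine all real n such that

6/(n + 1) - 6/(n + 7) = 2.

Multiply both sides by (n + 1)(n + 7):
6(n + 7) - 6(n + 1) = 2(n + 1)(n + 7).
Expand and collect terms: 2n² + 16n - 22 = 0.
By the quadratic formula, n = (-16 ± √432) / 4, so n ≈ 1.1962 or n ≈ -9.1962.
Neither value makes a denominator zero (n ≠ -1, n ≠ -7), so both are valid.

n = -9.1962 or n = 1.1962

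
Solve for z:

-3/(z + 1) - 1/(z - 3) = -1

z = 1 or z = 5

Multiply both sides by (z + 1)(z - 3):
-3(z - 3) - (z + 1) = -(z + 1)(z - 3).
Expand and collect terms: -z^2 + 6z - 5 = 0.
Factor or apply the quadratic formula: z = 1 or z = 5.
Neither value makes a denominator zero (z != -1, z != 3), so both are valid.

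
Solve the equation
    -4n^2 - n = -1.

n = -0.6404 or n = 0.3904

Rearrange to standard form: -4n^2 - n + 1 = 0.
Discriminant: (-1)^2 - 4*(-4)*1 = 17.
Quadratic formula: n = (1 +/- sqrt(17)) / (-8).
So n = -sqrt(17)/8 - 1/8 ~= -0.6404 or n = -1/8 + sqrt(17)/8 ~= 0.3904.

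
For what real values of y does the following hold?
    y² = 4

y = -2 or y = 2

Bring every term to one side: y² - 4 = 0.
Factor: (y + 2)(y - 2) = 0.
So y = -2 or y = 2.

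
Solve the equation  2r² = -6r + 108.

Bring every term to one side: 2r² + 6r - 108 = 0.
Factor: 2(r + 9)(r - 6) = 0.
So r = -9 or r = 6.

r = -9 or r = 6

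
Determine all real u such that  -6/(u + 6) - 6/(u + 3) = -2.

Multiply both sides by (u + 6)(u + 3):
-6(u + 3) - 6(u + 6) = -2(u + 6)(u + 3).
Expand and collect terms: -2u^2 - 6u + 18 = 0.
By the quadratic formula, u = (6 +/- sqrt(180)) / -4, so u ~= -4.8541 or u ~= 1.8541.
Neither value makes a denominator zero (u != -6, u != -3), so both are valid.

u = -4.8541 or u = 1.8541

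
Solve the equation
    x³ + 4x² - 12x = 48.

Rearrange: x³ + 4x² - 12x - 48 = 0.
Possible rational roots are divisors of -48. Testing x = -4 gives 0, so (x + 4) is a factor.
Divide: x³ + 4x² - 12x - 48 = (x + 4)(x² - 12).
Apply the quadratic formula to x² - 12 = 0: x = (0 ± √48)/2, i.e. x ≈ 3.4641 or x ≈ -3.4641.

x = -4 or x = -3.4641 or x = 3.4641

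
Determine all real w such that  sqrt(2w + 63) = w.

Square both sides: 2w + 63 = (w)^2.
Expand and rearrange: w^2 - 2w - 63 = 0.
Solving gives w = 9 or w = -7.
Check each candidate in the original equation:
  w = 9: sqrt(81) = 9, while w = 9 — valid.
  w = -7: sqrt(49) = 7, while w = -7 — extraneous.

w = 9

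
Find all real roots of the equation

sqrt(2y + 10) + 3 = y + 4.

Isolate the radical: sqrt(2y + 10) = y + 1.
Square both sides: 2y + 10 = (y + 1)^2.
Expand and rearrange: y^2 - 9 = 0.
Solving gives y = 3 or y = -3.
Check each candidate in the original equation:
  y = 3: sqrt(16) = 4, while y + 1 = 4 — valid.
  y = -3: sqrt(4) = 2, while y + 1 = -2 — extraneous.

y = 3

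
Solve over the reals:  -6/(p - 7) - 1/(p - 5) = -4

p = 5.1384 or p = 8.6116

Multiply both sides by (p - 7)(p - 5):
-6(p - 5) - (p - 7) = -4(p - 7)(p - 5).
Expand and collect terms: -4p^2 + 55p - 177 = 0.
By the quadratic formula, p = (-55 +/- sqrt(193)) / -8, so p ~= 5.1384 or p ~= 8.6116.
Neither value makes a denominator zero (p != 7, p != 5), so both are valid.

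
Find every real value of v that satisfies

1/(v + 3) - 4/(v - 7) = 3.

v = -2.613 or v = 5.613

Multiply both sides by (v + 3)(v - 7):
(v - 7) - 4(v + 3) = 3(v + 3)(v - 7).
Expand and collect terms: 3v^2 - 9v - 44 = 0.
By the quadratic formula, v = (9 +/- sqrt(609)) / 6, so v ~= 5.613 or v ~= -2.613.
Neither value makes a denominator zero (v != -3, v != 7), so both are valid.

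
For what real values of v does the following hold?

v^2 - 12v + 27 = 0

Factor: (v - 3)(v - 9) = 0.
So v = 3 or v = 9.

v = 3 or v = 9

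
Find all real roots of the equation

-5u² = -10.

u = -1.4142 or u = 1.4142

Rearrange to standard form: -5u² + 10 = 0.
Discriminant: (0)² − 4·(-5)·10 = 200.
Quadratic formula: u = (0 ± √200) / (-10).
So u = -√(2) ≈ -1.4142 or u = √(2) ≈ 1.4142.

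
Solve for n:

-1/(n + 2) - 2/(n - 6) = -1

n = -1.217 or n = 8.217

Multiply both sides by (n + 2)(n - 6):
-(n - 6) - 2(n + 2) = -(n + 2)(n - 6).
Expand and collect terms: -n^2 + 7n + 10 = 0.
By the quadratic formula, n = (-7 +/- sqrt(89)) / -2, so n ~= -1.217 or n ~= 8.217.
Neither value makes a denominator zero (n != -2, n != 6), so both are valid.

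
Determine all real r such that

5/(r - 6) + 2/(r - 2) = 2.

Multiply both sides by (r - 6)(r - 2):
5(r - 2) + 2(r - 6) = 2(r - 6)(r - 2).
Expand and collect terms: 2r^2 - 23r + 46 = 0.
By the quadratic formula, r = (23 +/- sqrt(161)) / 4, so r ~= 8.9221 or r ~= 2.5779.
Neither value makes a denominator zero (r != 6, r != 2), so both are valid.

r = 2.5779 or r = 8.9221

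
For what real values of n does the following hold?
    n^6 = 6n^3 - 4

Let u = n^3. The equation becomes u^2 - 6u + 4 = 0.
By the quadratic formula, u = sqrt(5) + 3 or u = 3 - sqrt(5).
n^3 = sqrt(5) + 3 gives n = (sqrt(5) + 3)^(1/3) ~= 1.7365.
n^3 = 3 - sqrt(5) gives n = (3 - sqrt(5))^(1/3) ~= 0.9142.

n = 0.9142 or n = 1.7365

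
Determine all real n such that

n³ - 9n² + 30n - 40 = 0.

n = 4

Possible rational roots are divisors of -40. Testing n = 4 gives 0, so (n - 4) is a factor.
Divide: n³ - 9n² + 30n - 40 = (n - 4)(n² - 5n + 10).
The quadratic n² - 5n + 10 has discriminant -15 < 0, so no further real roots.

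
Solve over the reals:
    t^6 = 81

Let u = t^3. The equation becomes u^2 - 81 = 0.
Factor: (u + 9)(u - 9) = 0, so u = -9 or u = 9.
t^3 = -9 gives t = -(9)^(1/3) ~= -2.0801.
t^3 = 9 gives t = (9)^(1/3) ~= 2.0801.

t = -2.0801 or t = 2.0801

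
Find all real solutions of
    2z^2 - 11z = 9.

z = -0.7231 or z = 6.2231

Rearrange to standard form: 2z^2 - 11z - 9 = 0.
Discriminant: (-11)^2 - 4*2*(-9) = 193.
Quadratic formula: z = (11 +/- sqrt(193)) / 4.
So z = 11/4 + sqrt(193)/4 ~= 6.2231 or z = 11/4 - sqrt(193)/4 ~= -0.7231.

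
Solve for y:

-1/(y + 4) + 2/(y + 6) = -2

y = -6.8508 or y = -3.6492

Multiply both sides by (y + 4)(y + 6):
-(y + 6) + 2(y + 4) = -2(y + 4)(y + 6).
Expand and collect terms: -2y² - 21y - 50 = 0.
By the quadratic formula, y = (21 ± √41) / -4, so y ≈ -6.8508 or y ≈ -3.6492.
Neither value makes a denominator zero (y ≠ -4, y ≠ -6), so both are valid.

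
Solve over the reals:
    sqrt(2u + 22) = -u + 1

u = -3

Square both sides: 2u + 22 = (-u + 1)^2.
Expand and rearrange: u^2 - 4u - 21 = 0.
Solving gives u = 7 or u = -3.
Check each candidate in the original equation:
  u = 7: sqrt(36) = 6, while -u + 1 = -6 — extraneous.
  u = -3: sqrt(16) = 4, while -u + 1 = 4 — valid.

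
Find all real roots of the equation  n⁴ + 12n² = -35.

No real solutions.

Let u = n². The equation becomes u² + 12u + 35 = 0.
Factor: (u + 7)(u + 5) = 0, so u = -7 or u = -5.
n² = -7 < 0 has no real solution.
n² = -5 < 0 has no real solution.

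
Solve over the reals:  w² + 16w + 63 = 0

Factor: (w + 7)(w + 9) = 0.
So w = -7 or w = -9.

w = -9 or w = -7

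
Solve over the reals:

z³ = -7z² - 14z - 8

Rearrange: z³ + 7z² + 14z + 8 = 0.
Possible rational roots are divisors of 8. Testing z = -4 gives 0, so (z + 4) is a factor.
Divide: z³ + 7z² + 14z + 8 = (z + 4)(z² + 3z + 2).
Factor the quadratic: z = -1 or z = -2.

z = -4 or z = -2 or z = -1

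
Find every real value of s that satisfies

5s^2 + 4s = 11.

s = -1.9362 or s = 1.1362

Rearrange to standard form: 5s^2 + 4s - 11 = 0.
Discriminant: (4)^2 - 4*5*(-11) = 236.
Quadratic formula: s = (-4 +/- sqrt(236)) / 10.
So s = -2/5 + sqrt(59)/5 ~= 1.1362 or s = -sqrt(59)/5 - 2/5 ~= -1.9362.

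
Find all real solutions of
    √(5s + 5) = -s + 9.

s = 4

Square both sides: 5s + 5 = (-s + 9)².
Expand and rearrange: s² - 23s + 76 = 0.
Solving gives s = 19 or s = 4.
Check each candidate in the original equation:
  s = 19: √(100) = 10, while -s + 9 = -10 — extraneous.
  s = 4: √(25) = 5, while -s + 9 = 5 — valid.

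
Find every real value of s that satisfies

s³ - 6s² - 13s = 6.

Rearrange: s³ - 6s² - 13s - 6 = 0.
Possible rational roots are divisors of -6. Testing s = -1 gives 0, so (s + 1) is a factor.
Divide: s³ - 6s² - 13s - 6 = (s + 1)(s² - 7s - 6).
Apply the quadratic formula to s² - 7s - 6 = 0: s = (7 ± √73)/2, i.e. s ≈ 7.772 or s ≈ -0.772.

s = -1 or s = -0.772 or s = 7.772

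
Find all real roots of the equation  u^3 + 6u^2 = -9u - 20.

u = -5

Rearrange: u^3 + 6u^2 + 9u + 20 = 0.
Possible rational roots are divisors of 20. Testing u = -5 gives 0, so (u + 5) is a factor.
Divide: u^3 + 6u^2 + 9u + 20 = (u + 5)(u^2 + u + 4).
The quadratic u^2 + u + 4 has discriminant -15 < 0, so no further real roots.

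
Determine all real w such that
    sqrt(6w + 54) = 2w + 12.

w = -3

Square both sides: 6w + 54 = (2w + 12)^2.
Expand and rearrange: 4w^2 + 42w + 90 = 0.
Solving gives w = -3 or w = -7.5.
Check each candidate in the original equation:
  w = -3: sqrt(36) = 6, while 2w + 12 = 6 — valid.
  w = -7.5: sqrt(9) = 3, while 2w + 12 = -3 — extraneous.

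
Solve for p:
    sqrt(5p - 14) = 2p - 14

p = 10

Square both sides: 5p - 14 = (2p - 14)^2.
Expand and rearrange: 4p^2 - 61p + 210 = 0.
Solving gives p = 10 or p = 5.25.
Check each candidate in the original equation:
  p = 10: sqrt(36) = 6, while 2p - 14 = 6 — valid.
  p = 5.25: sqrt(12.25) = 3.5, while 2p - 14 = -3.5 — extraneous.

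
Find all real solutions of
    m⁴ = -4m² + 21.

Let u = m². The equation becomes u² + 4u - 21 = 0.
Factor: (u - 3)(u + 7) = 0, so u = 3 or u = -7.
m² = 3 gives m = ±√(3) ≈ ±1.7321.
m² = -7 < 0 has no real solution.

m = -1.7321 or m = 1.7321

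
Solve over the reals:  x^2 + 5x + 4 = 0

Factor: (x + 4)(x + 1) = 0.
So x = -4 or x = -1.

x = -4 or x = -1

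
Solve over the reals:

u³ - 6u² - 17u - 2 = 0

Possible rational roots are divisors of -2. Testing u = -2 gives 0, so (u + 2) is a factor.
Divide: u³ - 6u² - 17u - 2 = (u + 2)(u² - 8u - 1).
Apply the quadratic formula to u² - 8u - 1 = 0: u = (8 ± √68)/2, i.e. u ≈ 8.1231 or u ≈ -0.1231.

u = -2 or u = -0.1231 or u = 8.1231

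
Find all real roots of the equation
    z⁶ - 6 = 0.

Let u = z³. The equation becomes u² - 6 = 0.
By the quadratic formula, u = √(6) or u = -√(6).
z³ = √(6) gives z = ∛(√(6)) ≈ 1.348.
z³ = -√(6) gives z = -∛(√(6)) ≈ -1.348.

z = -1.348 or z = 1.348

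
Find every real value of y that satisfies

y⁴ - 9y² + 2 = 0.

y = -2.9618 or y = -0.4775 or y = 0.4775 or y = 2.9618

Let u = y². The equation becomes u² - 9u + 2 = 0.
By the quadratic formula, u = √(73)/2 + 9/2 or u = 9/2 - √(73)/2.
y² = √(73)/2 + 9/2 gives y = ±√(√(73)/2 + 9/2) ≈ ±2.9618.
y² = 9/2 - √(73)/2 gives y = ±√(9/2 - √(73)/2) ≈ ±0.4775.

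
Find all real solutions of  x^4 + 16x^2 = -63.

Let u = x^2. The equation becomes u^2 + 16u + 63 = 0.
Factor: (u + 9)(u + 7) = 0, so u = -9 or u = -7.
x^2 = -9 < 0 has no real solution.
x^2 = -7 < 0 has no real solution.

No real solutions.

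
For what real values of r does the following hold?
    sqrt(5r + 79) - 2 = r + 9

r = -3

Isolate the radical: sqrt(5r + 79) = r + 11.
Square both sides: 5r + 79 = (r + 11)^2.
Expand and rearrange: r^2 + 17r + 42 = 0.
Solving gives r = -3 or r = -14.
Check each candidate in the original equation:
  r = -3: sqrt(64) = 8, while r + 11 = 8 — valid.
  r = -14: sqrt(9) = 3, while r + 11 = -3 — extraneous.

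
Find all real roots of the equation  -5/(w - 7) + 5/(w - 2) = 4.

w = 4.5

Multiply both sides by (w - 7)(w - 2):
-5(w - 2) + 5(w - 7) = 4(w - 7)(w - 2).
Expand and collect terms: 4w² - 36w + 81 = 0.
This has the repeated root w = 4.5.
Neither value makes a denominator zero (w ≠ 7, w ≠ 2), so both are valid.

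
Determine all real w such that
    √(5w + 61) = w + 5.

Square both sides: 5w + 61 = (w + 5)².
Expand and rearrange: w² + 5w - 36 = 0.
Solving gives w = 4 or w = -9.
Check each candidate in the original equation:
  w = 4: √(81) = 9, while w + 5 = 9 — valid.
  w = -9: √(16) = 4, while w + 5 = -4 — extraneous.

w = 4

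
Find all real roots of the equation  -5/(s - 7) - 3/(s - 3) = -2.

s = 3.8377 or s = 10.1623

Multiply both sides by (s - 7)(s - 3):
-5(s - 3) - 3(s - 7) = -2(s - 7)(s - 3).
Expand and collect terms: -2s^2 + 28s - 78 = 0.
By the quadratic formula, s = (-28 +/- sqrt(160)) / -4, so s ~= 3.8377 or s ~= 10.1623.
Neither value makes a denominator zero (s != 7, s != 3), so both are valid.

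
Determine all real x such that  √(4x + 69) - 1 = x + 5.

Isolate the radical: √(4x + 69) = x + 6.
Square both sides: 4x + 69 = (x + 6)².
Expand and rearrange: x² + 8x - 33 = 0.
Solving gives x = 3 or x = -11.
Check each candidate in the original equation:
  x = 3: √(81) = 9, while x + 6 = 9 — valid.
  x = -11: √(25) = 5, while x + 6 = -5 — extraneous.

x = 3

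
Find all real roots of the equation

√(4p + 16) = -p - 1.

p = -3

Square both sides: 4p + 16 = (-p - 1)².
Expand and rearrange: p² - 2p - 15 = 0.
Solving gives p = 5 or p = -3.
Check each candidate in the original equation:
  p = 5: √(36) = 6, while -p - 1 = -6 — extraneous.
  p = -3: √(4) = 2, while -p - 1 = 2 — valid.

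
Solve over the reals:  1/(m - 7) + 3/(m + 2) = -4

Multiply both sides by (m - 7)(m + 2):
(m + 2) + 3(m - 7) = -4(m - 7)(m + 2).
Expand and collect terms: -4m² + 16m + 75 = 0.
By the quadratic formula, m = (-16 ± √1456) / -8, so m ≈ -2.7697 or m ≈ 6.7697.
Neither value makes a denominator zero (m ≠ 7, m ≠ -2), so both are valid.

m = -2.7697 or m = 6.7697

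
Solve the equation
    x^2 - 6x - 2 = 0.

Discriminant: (-6)^2 - 4*1*(-2) = 44.
Quadratic formula: x = (6 +/- sqrt(44)) / 2.
So x = 3 + sqrt(11) ~= 6.3166 or x = 3 - sqrt(11) ~= -0.3166.

x = -0.3166 or x = 6.3166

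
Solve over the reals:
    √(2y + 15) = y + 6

Square both sides: 2y + 15 = (y + 6)².
Expand and rearrange: y² + 10y + 21 = 0.
Solving gives y = -3 or y = -7.
Check each candidate in the original equation:
  y = -3: √(9) = 3, while y + 6 = 3 — valid.
  y = -7: √(1) = 1, while y + 6 = -1 — extraneous.

y = -3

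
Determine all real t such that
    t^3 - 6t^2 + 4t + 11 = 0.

Possible rational roots are divisors of 11. Testing t = -1 gives 0, so (t + 1) is a factor.
Divide: t^3 - 6t^2 + 4t + 11 = (t + 1)(t^2 - 7t + 11).
Apply the quadratic formula to t^2 - 7t + 11 = 0: t = (7 +/- sqrt(5))/2, i.e. t ~= 4.618 or t ~= 2.382.

t = -1 or t = 2.382 or t = 4.618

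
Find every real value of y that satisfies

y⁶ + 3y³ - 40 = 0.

Let u = y³. The equation becomes u² + 3u - 40 = 0.
Factor: (u + 8)(u - 5) = 0, so u = -8 or u = 5.
y³ = -8 gives y = -2.
y³ = 5 gives y = ∛(5) ≈ 1.71.

y = -2 or y = 1.71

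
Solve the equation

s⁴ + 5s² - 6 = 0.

s = -1 or s = 1

Let u = s². The equation becomes u² + 5u - 6 = 0.
Factor: (u + 6)(u - 1) = 0, so u = -6 or u = 1.
s² = -6 < 0 has no real solution.
s² = 1 gives s = ±1.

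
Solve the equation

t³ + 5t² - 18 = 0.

t = -3.6458 or t = -3 or t = 1.6458

Possible rational roots are divisors of -18. Testing t = -3 gives 0, so (t + 3) is a factor.
Divide: t³ + 5t² - 18 = (t + 3)(t² + 2t - 6).
Apply the quadratic formula to t² + 2t - 6 = 0: t = (-2 ± √28)/2, i.e. t ≈ 1.6458 or t ≈ -3.6458.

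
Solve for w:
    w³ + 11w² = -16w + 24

w = -8.899 or w = -3 or w = 0.899

Rearrange: w³ + 11w² + 16w - 24 = 0.
Possible rational roots are divisors of -24. Testing w = -3 gives 0, so (w + 3) is a factor.
Divide: w³ + 11w² + 16w - 24 = (w + 3)(w² + 8w - 8).
Apply the quadratic formula to w² + 8w - 8 = 0: w = (-8 ± √96)/2, i.e. w ≈ 0.899 or w ≈ -8.899.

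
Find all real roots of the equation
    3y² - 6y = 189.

y = -7 or y = 9

Bring every term to one side: 3y² - 6y - 189 = 0.
Factor: 3(y - 9)(y + 7) = 0.
So y = 9 or y = -7.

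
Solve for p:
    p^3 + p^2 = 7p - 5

p = -3.4495 or p = 1 or p = 1.4495

Rearrange: p^3 + p^2 - 7p + 5 = 0.
Possible rational roots are divisors of 5. Testing p = 1 gives 0, so (p - 1) is a factor.
Divide: p^3 + p^2 - 7p + 5 = (p - 1)(p^2 + 2p - 5).
Apply the quadratic formula to p^2 + 2p - 5 = 0: p = (-2 +/- sqrt(24))/2, i.e. p ~= 1.4495 or p ~= -3.4495.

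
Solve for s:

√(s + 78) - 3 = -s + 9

s = 3

Isolate the radical: √(s + 78) = -s + 12.
Square both sides: s + 78 = (-s + 12)².
Expand and rearrange: s² - 25s + 66 = 0.
Solving gives s = 22 or s = 3.
Check each candidate in the original equation:
  s = 22: √(100) = 10, while -s + 12 = -10 — extraneous.
  s = 3: √(81) = 9, while -s + 12 = 9 — valid.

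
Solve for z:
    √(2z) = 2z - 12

z = 8

Square both sides: 2z = (2z - 12)².
Expand and rearrange: 4z² - 50z + 144 = 0.
Solving gives z = 8 or z = 4.5.
Check each candidate in the original equation:
  z = 8: √(16) = 4, while 2z - 12 = 4 — valid.
  z = 4.5: √(9) = 3, while 2z - 12 = -3 — extraneous.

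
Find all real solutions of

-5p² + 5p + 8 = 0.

Discriminant: (5)² − 4·(-5)·8 = 185.
Quadratic formula: p = (-5 ± √185) / (-10).
So p = 1/2 - √(185)/10 ≈ -0.8601 or p = 1/2 + √(185)/10 ≈ 1.8601.

p = -0.8601 or p = 1.8601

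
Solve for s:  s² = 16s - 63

Bring every term to one side: s² - 16s + 63 = 0.
Factor: (s - 7)(s - 9) = 0.
So s = 7 or s = 9.

s = 7 or s = 9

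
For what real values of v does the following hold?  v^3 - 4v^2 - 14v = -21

Rearrange: v^3 - 4v^2 - 14v + 21 = 0.
Possible rational roots are divisors of 21. Testing v = -3 gives 0, so (v + 3) is a factor.
Divide: v^3 - 4v^2 - 14v + 21 = (v + 3)(v^2 - 7v + 7).
Apply the quadratic formula to v^2 - 7v + 7 = 0: v = (7 +/- sqrt(21))/2, i.e. v ~= 5.7913 or v ~= 1.2087.

v = -3 or v = 1.2087 or v = 5.7913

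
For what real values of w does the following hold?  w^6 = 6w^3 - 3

w = 0.8196 or w = 1.7598

Let u = w^3. The equation becomes u^2 - 6u + 3 = 0.
By the quadratic formula, u = sqrt(6) + 3 or u = 3 - sqrt(6).
w^3 = sqrt(6) + 3 gives w = (sqrt(6) + 3)^(1/3) ~= 1.7598.
w^3 = 3 - sqrt(6) gives w = (3 - sqrt(6))^(1/3) ~= 0.8196.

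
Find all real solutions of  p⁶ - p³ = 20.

p = -1.5874 or p = 1.71

Let u = p³. The equation becomes u² - u - 20 = 0.
Factor: (u + 4)(u - 5) = 0, so u = -4 or u = 5.
p³ = -4 gives p = -∛(4) ≈ -1.5874.
p³ = 5 gives p = ∛(5) ≈ 1.71.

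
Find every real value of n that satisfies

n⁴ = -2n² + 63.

Let u = n². The equation becomes u² + 2u - 63 = 0.
Factor: (u + 9)(u - 7) = 0, so u = -9 or u = 7.
n² = -9 < 0 has no real solution.
n² = 7 gives n = ±√(7) ≈ ±2.6458.

n = -2.6458 or n = 2.6458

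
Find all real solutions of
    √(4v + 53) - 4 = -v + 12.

Isolate the radical: √(4v + 53) = -v + 16.
Square both sides: 4v + 53 = (-v + 16)².
Expand and rearrange: v² - 36v + 203 = 0.
Solving gives v = 29 or v = 7.
Check each candidate in the original equation:
  v = 29: √(169) = 13, while -v + 16 = -13 — extraneous.
  v = 7: √(81) = 9, while -v + 16 = 9 — valid.

v = 7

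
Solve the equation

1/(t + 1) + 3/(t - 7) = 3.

Multiply both sides by (t + 1)(t - 7):
(t - 7) + 3(t + 1) = 3(t + 1)(t - 7).
Expand and collect terms: 3t^2 - 22t - 17 = 0.
By the quadratic formula, t = (22 +/- sqrt(688)) / 6, so t ~= 8.0383 or t ~= -0.705.
Neither value makes a denominator zero (t != -1, t != 7), so both are valid.

t = -0.705 or t = 8.0383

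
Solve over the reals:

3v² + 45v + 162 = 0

v = -9 or v = -6

Factor: 3(v + 6)(v + 9) = 0.
So v = -6 or v = -9.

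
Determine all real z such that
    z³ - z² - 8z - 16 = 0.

Possible rational roots are divisors of -16. Testing z = 4 gives 0, so (z - 4) is a factor.
Divide: z³ - z² - 8z - 16 = (z - 4)(z² + 3z + 4).
The quadratic z² + 3z + 4 has discriminant -7 < 0, so no further real roots.

z = 4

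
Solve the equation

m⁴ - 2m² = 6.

m = -1.9094 or m = 1.9094

Let u = m². The equation becomes u² - 2u - 6 = 0.
By the quadratic formula, u = 1 + √(7) or u = 1 - √(7).
m² = 1 + √(7) gives m = ±√(1 + √(7)) ≈ ±1.9094.
m² = 1 - √(7) < 0 has no real solution.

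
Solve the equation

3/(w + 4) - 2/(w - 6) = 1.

Multiply both sides by (w + 4)(w - 6):
3(w - 6) - 2(w + 4) = (w + 4)(w - 6).
Expand and collect terms: w^2 - 3w + 2 = 0.
Factor or apply the quadratic formula: w = 2 or w = 1.
Neither value makes a denominator zero (w != -4, w != 6), so both are valid.

w = 1 or w = 2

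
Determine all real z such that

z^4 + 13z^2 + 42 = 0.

No real solutions.

Let u = z^2. The equation becomes u^2 + 13u + 42 = 0.
Factor: (u + 6)(u + 7) = 0, so u = -6 or u = -7.
z^2 = -6 < 0 has no real solution.
z^2 = -7 < 0 has no real solution.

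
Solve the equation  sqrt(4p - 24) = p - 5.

Square both sides: 4p - 24 = (p - 5)^2.
Expand and rearrange: p^2 - 14p + 49 = 0.
This gives the repeated root p = 7.
Check in the original equation:
  p = 7: sqrt(4) = 2, while p - 5 = 2 — valid.

p = 7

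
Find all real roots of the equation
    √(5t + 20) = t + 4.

t = -4 or t = 1

Square both sides: 5t + 20 = (t + 4)².
Expand and rearrange: t² + 3t - 4 = 0.
Solving gives t = 1 or t = -4.
Check each candidate in the original equation:
  t = 1: √(25) = 5, while t + 4 = 5 — valid.
  t = -4: √(0) = 0, while t + 4 = 0 — valid.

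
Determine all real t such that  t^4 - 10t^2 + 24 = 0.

t = -2.4495 or t = -2 or t = 2 or t = 2.4495

Let u = t^2. The equation becomes u^2 - 10u + 24 = 0.
Factor: (u - 6)(u - 4) = 0, so u = 6 or u = 4.
t^2 = 6 gives t = +/-sqrt(6) ~= +/-2.4495.
t^2 = 4 gives t = +/-2.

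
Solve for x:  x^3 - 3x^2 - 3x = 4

Rearrange: x^3 - 3x^2 - 3x - 4 = 0.
Possible rational roots are divisors of -4. Testing x = 4 gives 0, so (x - 4) is a factor.
Divide: x^3 - 3x^2 - 3x - 4 = (x - 4)(x^2 + x + 1).
The quadratic x^2 + x + 1 has discriminant -3 < 0, so no further real roots.

x = 4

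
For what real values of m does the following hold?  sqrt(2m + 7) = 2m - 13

Square both sides: 2m + 7 = (2m - 13)^2.
Expand and rearrange: 4m^2 - 54m + 162 = 0.
Solving gives m = 9 or m = 4.5.
Check each candidate in the original equation:
  m = 9: sqrt(25) = 5, while 2m - 13 = 5 — valid.
  m = 4.5: sqrt(16) = 4, while 2m - 13 = -4 — extraneous.

m = 9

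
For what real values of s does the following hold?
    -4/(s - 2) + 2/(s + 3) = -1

Multiply both sides by (s - 2)(s + 3):
-4(s + 3) + 2(s - 2) = -(s - 2)(s + 3).
Expand and collect terms: -s^2 + s + 22 = 0.
By the quadratic formula, s = (-1 +/- sqrt(89)) / -2, so s ~= -4.217 or s ~= 5.217.
Neither value makes a denominator zero (s != 2, s != -3), so both are valid.

s = -4.217 or s = 5.217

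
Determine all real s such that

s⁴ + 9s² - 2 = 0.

Let u = s². The equation becomes u² + 9u - 2 = 0.
By the quadratic formula, u = -9/2 + √(89)/2 or u = -√(89)/2 - 9/2.
s² = -9/2 + √(89)/2 gives s = ±√(-9/2 + √(89)/2) ≈ ±0.4658.
s² = -√(89)/2 - 9/2 < 0 has no real solution.

s = -0.4658 or s = 0.4658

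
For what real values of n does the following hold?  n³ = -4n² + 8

Rearrange: n³ + 4n² - 8 = 0.
Possible rational roots are divisors of -8. Testing n = -2 gives 0, so (n + 2) is a factor.
Divide: n³ + 4n² - 8 = (n + 2)(n² + 2n - 4).
Apply the quadratic formula to n² + 2n - 4 = 0: n = (-2 ± √20)/2, i.e. n ≈ 1.2361 or n ≈ -3.2361.

n = -3.2361 or n = -2 or n = 1.2361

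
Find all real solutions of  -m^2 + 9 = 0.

Factor: -1(m - 3)(m + 3) = 0.
So m = 3 or m = -3.

m = -3 or m = 3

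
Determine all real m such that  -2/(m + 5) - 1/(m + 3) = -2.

Multiply both sides by (m + 5)(m + 3):
-2(m + 3) - (m + 5) = -2(m + 5)(m + 3).
Expand and collect terms: -2m^2 - 13m - 19 = 0.
By the quadratic formula, m = (13 +/- sqrt(17)) / -4, so m ~= -4.2808 or m ~= -2.2192.
Neither value makes a denominator zero (m != -5, m != -3), so both are valid.

m = -4.2808 or m = -2.2192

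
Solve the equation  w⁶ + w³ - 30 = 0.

w = -1.8171 or w = 1.71

Let u = w³. The equation becomes u² + u - 30 = 0.
Factor: (u + 6)(u - 5) = 0, so u = -6 or u = 5.
w³ = -6 gives w = -∛(6) ≈ -1.8171.
w³ = 5 gives w = ∛(5) ≈ 1.71.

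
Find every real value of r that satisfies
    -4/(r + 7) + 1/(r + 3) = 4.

r = -7.9519 or r = -2.7981

Multiply both sides by (r + 7)(r + 3):
-4(r + 3) + (r + 7) = 4(r + 7)(r + 3).
Expand and collect terms: 4r^2 + 43r + 89 = 0.
By the quadratic formula, r = (-43 +/- sqrt(425)) / 8, so r ~= -2.7981 or r ~= -7.9519.
Neither value makes a denominator zero (r != -7, r != -3), so both are valid.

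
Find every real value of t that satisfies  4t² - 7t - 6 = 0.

t = -0.6302 or t = 2.3802

Discriminant: (-7)² − 4·4·(-6) = 145.
Quadratic formula: t = (7 ± √145) / 8.
So t = 7/8 + √(145)/8 ≈ 2.3802 or t = 7/8 - √(145)/8 ≈ -0.6302.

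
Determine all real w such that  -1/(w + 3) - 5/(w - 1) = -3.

Multiply both sides by (w + 3)(w - 1):
-(w - 1) - 5(w + 3) = -3(w + 3)(w - 1).
Expand and collect terms: -3w² + 23 = 0.
By the quadratic formula, w = (0 ± √276) / -6, so w ≈ -2.7689 or w ≈ 2.7689.
Neither value makes a denominator zero (w ≠ -3, w ≠ 1), so both are valid.

w = -2.7689 or w = 2.7689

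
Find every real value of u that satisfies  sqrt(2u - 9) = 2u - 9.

u = 4.5 or u = 5

Square both sides: 2u - 9 = (2u - 9)^2.
Expand and rearrange: 4u^2 - 38u + 90 = 0.
Solving gives u = 5 or u = 4.5.
Check each candidate in the original equation:
  u = 5: sqrt(1) = 1, while 2u - 9 = 1 — valid.
  u = 4.5: sqrt(0) = 0, while 2u - 9 = 0 — valid.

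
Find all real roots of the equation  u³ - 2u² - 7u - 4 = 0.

Possible rational roots are divisors of -4. Testing u = 4 gives 0, so (u - 4) is a factor.
Divide: u³ - 2u² - 7u - 4 = (u - 4)(u² + 2u + 1).
The quadratic has the repeated root u = -1.

u = -1 or u = 4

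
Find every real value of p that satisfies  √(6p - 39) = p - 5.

Square both sides: 6p - 39 = (p - 5)².
Expand and rearrange: p² - 16p + 64 = 0.
This gives the repeated root p = 8.
Check in the original equation:
  p = 8: √(9) = 3, while p - 5 = 3 — valid.

p = 8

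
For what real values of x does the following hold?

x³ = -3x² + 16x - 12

Rearrange: x³ + 3x² - 16x + 12 = 0.
Possible rational roots are divisors of 12. Testing x = 1 gives 0, so (x - 1) is a factor.
Divide: x³ + 3x² - 16x + 12 = (x - 1)(x² + 4x - 12).
Factor the quadratic: x = 2 or x = -6.

x = -6 or x = 1 or x = 2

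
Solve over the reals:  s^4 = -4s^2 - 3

No real solutions.

Let u = s^2. The equation becomes u^2 + 4u + 3 = 0.
Factor: (u + 1)(u + 3) = 0, so u = -1 or u = -3.
s^2 = -1 < 0 has no real solution.
s^2 = -3 < 0 has no real solution.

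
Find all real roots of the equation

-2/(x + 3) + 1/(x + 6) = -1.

Multiply both sides by (x + 3)(x + 6):
-2(x + 6) + (x + 3) = -(x + 3)(x + 6).
Expand and collect terms: -x^2 - 8x - 9 = 0.
By the quadratic formula, x = (8 +/- sqrt(28)) / -2, so x ~= -6.6458 or x ~= -1.3542.
Neither value makes a denominator zero (x != -3, x != -6), so both are valid.

x = -6.6458 or x = -1.3542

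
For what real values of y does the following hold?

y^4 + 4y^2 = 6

y = -1.0781 or y = 1.0781

Let u = y^2. The equation becomes u^2 + 4u - 6 = 0.
By the quadratic formula, u = -2 + sqrt(10) or u = -sqrt(10) - 2.
y^2 = -2 + sqrt(10) gives y = +/-sqrt(-2 + sqrt(10)) ~= +/-1.0781.
y^2 = -sqrt(10) - 2 < 0 has no real solution.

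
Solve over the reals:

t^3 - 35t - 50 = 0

Possible rational roots are divisors of -50. Testing t = -5 gives 0, so (t + 5) is a factor.
Divide: t^3 - 35t - 50 = (t + 5)(t^2 - 5t - 10).
Apply the quadratic formula to t^2 - 5t - 10 = 0: t = (5 +/- sqrt(65))/2, i.e. t ~= 6.5311 or t ~= -1.5311.

t = -5 or t = -1.5311 or t = 6.5311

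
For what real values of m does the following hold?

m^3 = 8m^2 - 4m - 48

Rearrange: m^3 - 8m^2 + 4m + 48 = 0.
Possible rational roots are divisors of 48. Testing m = 4 gives 0, so (m - 4) is a factor.
Divide: m^3 - 8m^2 + 4m + 48 = (m - 4)(m^2 - 4m - 12).
Factor the quadratic: m = 6 or m = -2.

m = -2 or m = 4 or m = 6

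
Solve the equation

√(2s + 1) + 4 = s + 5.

Isolate the radical: √(2s + 1) = s + 1.
Square both sides: 2s + 1 = (s + 1)².
Expand and rearrange: s² = 0.
This gives the repeated root s = 0.
Check in the original equation:
  s = 0: √(1) = 1, while s + 1 = 1 — valid.

s = 0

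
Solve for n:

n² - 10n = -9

n = 1 or n = 9

Bring every term to one side: n² - 10n + 9 = 0.
Factor: (n - 9)(n - 1) = 0.
So n = 9 or n = 1.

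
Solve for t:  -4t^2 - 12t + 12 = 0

Discriminant: (-12)^2 - 4*(-4)*12 = 336.
Quadratic formula: t = (12 +/- sqrt(336)) / (-8).
So t = -sqrt(21)/2 - 3/2 ~= -3.7913 or t = -3/2 + sqrt(21)/2 ~= 0.7913.

t = -3.7913 or t = 0.7913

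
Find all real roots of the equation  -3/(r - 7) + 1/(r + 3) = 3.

r = -2.628 or r = 5.9614

Multiply both sides by (r - 7)(r + 3):
-3(r + 3) + (r - 7) = 3(r - 7)(r + 3).
Expand and collect terms: 3r² - 10r - 47 = 0.
By the quadratic formula, r = (10 ± √664) / 6, so r ≈ 5.9614 or r ≈ -2.628.
Neither value makes a denominator zero (r ≠ 7, r ≠ -3), so both are valid.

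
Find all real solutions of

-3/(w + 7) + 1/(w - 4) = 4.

Multiply both sides by (w + 7)(w - 4):
-3(w - 4) + (w + 7) = 4(w + 7)(w - 4).
Expand and collect terms: 4w^2 + 14w - 131 = 0.
By the quadratic formula, w = (-14 +/- sqrt(2292)) / 8, so w ~= 4.2344 or w ~= -7.7344.
Neither value makes a denominator zero (w != -7, w != 4), so both are valid.

w = -7.7344 or w = 4.2344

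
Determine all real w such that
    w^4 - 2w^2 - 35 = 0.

Let u = w^2. The equation becomes u^2 - 2u - 35 = 0.
Factor: (u - 7)(u + 5) = 0, so u = 7 or u = -5.
w^2 = 7 gives w = +/-sqrt(7) ~= +/-2.6458.
w^2 = -5 < 0 has no real solution.

w = -2.6458 or w = 2.6458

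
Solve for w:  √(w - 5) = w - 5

Square both sides: w - 5 = (w - 5)².
Expand and rearrange: w² - 11w + 30 = 0.
Solving gives w = 6 or w = 5.
Check each candidate in the original equation:
  w = 6: √(1) = 1, while w - 5 = 1 — valid.
  w = 5: √(0) = 0, while w - 5 = 0 — valid.

w = 5 or w = 6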